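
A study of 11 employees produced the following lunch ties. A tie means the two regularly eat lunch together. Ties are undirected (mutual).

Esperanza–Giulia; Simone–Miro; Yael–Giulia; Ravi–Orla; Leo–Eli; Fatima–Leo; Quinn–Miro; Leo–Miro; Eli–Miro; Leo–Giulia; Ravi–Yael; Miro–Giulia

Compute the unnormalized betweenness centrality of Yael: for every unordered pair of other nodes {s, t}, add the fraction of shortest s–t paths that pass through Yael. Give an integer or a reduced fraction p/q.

Pairs whose geodesics pass through Yael — Fatima–Orla: 1; Fatima–Ravi: 1; Esperanza–Orla: 1; Esperanza–Ravi: 1; Orla–Giulia: 1; Orla–Leo: 1; Orla–Quinn: 1; Orla–Eli: 2/2; Orla–Miro: 1; Orla–Simone: 1; Ravi–Giulia: 1; Ravi–Leo: 1; Ravi–Quinn: 1; Ravi–Eli: 2/2 … (+2 more pairs).
All other pairs contribute 0.
Summing the contributions gives betweenness(Yael) = 16.

16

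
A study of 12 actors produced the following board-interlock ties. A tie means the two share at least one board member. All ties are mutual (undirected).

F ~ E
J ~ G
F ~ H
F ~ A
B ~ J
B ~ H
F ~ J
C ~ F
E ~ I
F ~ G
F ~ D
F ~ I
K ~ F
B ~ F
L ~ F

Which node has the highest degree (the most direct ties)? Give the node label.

F

Degrees — A:1, B:3, C:1, D:1, E:2, F:11, G:2, H:2, I:2, J:3, K:1, L:1.
The maximum is 11, attained only by F.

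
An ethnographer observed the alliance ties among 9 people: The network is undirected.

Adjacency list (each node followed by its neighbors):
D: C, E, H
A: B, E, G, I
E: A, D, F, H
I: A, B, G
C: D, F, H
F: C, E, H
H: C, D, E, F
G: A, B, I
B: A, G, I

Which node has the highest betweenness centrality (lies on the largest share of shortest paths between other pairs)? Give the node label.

Unnormalized betweenness of each node: A:15, B:0, C:1/3, D:5/3, E:49/3, F:5/3, G:0, H:2, I:0.
E has the largest value, 49/3, making it the main broker — the node through which the most shortest paths run.

E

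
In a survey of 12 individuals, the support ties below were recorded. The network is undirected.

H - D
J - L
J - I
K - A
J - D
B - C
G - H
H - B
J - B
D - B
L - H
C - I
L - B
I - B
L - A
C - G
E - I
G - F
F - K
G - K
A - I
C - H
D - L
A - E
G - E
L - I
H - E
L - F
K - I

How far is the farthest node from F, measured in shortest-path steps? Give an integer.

Distances from F: A:2, B:2, C:2, D:2, E:2, G:1, H:2, I:2, J:2, K:1, L:1.
The largest is 2 (to I, B, H, J, D, A, C, and E), so the eccentricity of F is 2.

2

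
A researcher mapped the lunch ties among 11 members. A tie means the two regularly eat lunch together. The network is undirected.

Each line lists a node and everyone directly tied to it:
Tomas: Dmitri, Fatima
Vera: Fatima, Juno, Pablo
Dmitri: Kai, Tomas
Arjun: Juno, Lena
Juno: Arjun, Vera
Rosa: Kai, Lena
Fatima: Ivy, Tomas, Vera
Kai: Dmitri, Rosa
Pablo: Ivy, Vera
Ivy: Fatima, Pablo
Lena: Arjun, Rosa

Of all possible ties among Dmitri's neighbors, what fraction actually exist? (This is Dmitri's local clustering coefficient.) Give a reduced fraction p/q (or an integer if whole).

0

Dmitri's neighbors: Kai and Tomas (k = 2).
Possible neighbor pairs: C(2,2) = 1. Edges among them: none → e = 0.
Clustering(Dmitri) = 0/1.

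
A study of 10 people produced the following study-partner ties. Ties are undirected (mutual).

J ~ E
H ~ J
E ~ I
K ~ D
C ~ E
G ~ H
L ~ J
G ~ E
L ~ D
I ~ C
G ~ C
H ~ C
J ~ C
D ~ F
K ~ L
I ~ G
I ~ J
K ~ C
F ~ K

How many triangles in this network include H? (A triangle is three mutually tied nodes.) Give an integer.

2

H's neighbors: C, G, and J.
Neighbor pairs that are themselves tied: H–C–G; H–C–J. Each forms one triangle with H, for 2 in total.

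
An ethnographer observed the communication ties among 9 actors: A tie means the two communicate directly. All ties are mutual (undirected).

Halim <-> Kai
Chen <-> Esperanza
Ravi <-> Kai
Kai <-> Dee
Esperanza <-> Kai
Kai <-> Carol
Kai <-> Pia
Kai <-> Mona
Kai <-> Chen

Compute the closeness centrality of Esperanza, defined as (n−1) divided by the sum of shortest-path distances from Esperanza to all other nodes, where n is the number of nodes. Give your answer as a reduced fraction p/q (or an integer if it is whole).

Distances from Esperanza: Carol:2, Chen:1, Dee:2, Halim:2, Kai:1, Mona:2, Pia:2, Ravi:2. Sum = 14.
n = 9, so closeness = 8/14 = 4/7.

4/7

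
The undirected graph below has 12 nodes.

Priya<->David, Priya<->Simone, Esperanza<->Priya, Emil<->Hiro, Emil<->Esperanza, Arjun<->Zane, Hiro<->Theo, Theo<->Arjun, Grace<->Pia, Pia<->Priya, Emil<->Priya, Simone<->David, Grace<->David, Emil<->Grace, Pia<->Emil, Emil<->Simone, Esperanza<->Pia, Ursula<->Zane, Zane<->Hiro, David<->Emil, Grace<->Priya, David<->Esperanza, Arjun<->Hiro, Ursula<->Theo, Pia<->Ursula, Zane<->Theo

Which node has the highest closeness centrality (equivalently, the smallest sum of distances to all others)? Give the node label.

Emil

Farness (sum of distances to all others) for each node — Arjun:25, David:21, Emil:15, Esperanza:21, Grace:21, Hiro:18, Pia:18, Priya:19, Simone:23, Theo:23, Ursula:21, Zane:23.
The smallest farness is 15, for Emil, so Emil has the highest closeness.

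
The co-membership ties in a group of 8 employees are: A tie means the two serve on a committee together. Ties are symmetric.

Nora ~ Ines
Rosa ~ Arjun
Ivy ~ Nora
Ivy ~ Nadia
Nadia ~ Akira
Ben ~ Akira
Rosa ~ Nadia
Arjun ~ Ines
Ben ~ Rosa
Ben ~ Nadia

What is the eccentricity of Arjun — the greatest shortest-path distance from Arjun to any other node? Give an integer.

Distances from Arjun: Akira:3, Ben:2, Ines:1, Ivy:3, Nadia:2, Nora:2, Rosa:1.
The largest is 3 (to Akira and Ivy), so the eccentricity of Arjun is 3.

3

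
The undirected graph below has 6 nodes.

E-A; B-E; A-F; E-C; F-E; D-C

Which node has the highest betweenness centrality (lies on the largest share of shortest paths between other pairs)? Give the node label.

E

Unnormalized betweenness of each node: A:0, B:0, C:4, D:0, E:8, F:0.
E has the largest value, 8, making it the main broker — the node through which the most shortest paths run.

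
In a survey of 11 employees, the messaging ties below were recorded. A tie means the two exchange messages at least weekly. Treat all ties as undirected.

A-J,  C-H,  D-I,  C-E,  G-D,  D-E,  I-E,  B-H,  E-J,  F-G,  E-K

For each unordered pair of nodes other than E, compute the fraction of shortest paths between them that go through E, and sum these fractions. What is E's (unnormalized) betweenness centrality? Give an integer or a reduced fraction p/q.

35

Pairs whose geodesics pass through E — B–K: 1; B–F: 1; B–G: 1; B–D: 1; B–I: 1; B–A: 1; B–J: 1; K–F: 1; K–G: 1; K–D: 1; K–C: 1; K–I: 1; K–H: 1; K–A: 1 … (+21 more pairs).
All other pairs contribute 0.
Summing the contributions gives betweenness(E) = 35.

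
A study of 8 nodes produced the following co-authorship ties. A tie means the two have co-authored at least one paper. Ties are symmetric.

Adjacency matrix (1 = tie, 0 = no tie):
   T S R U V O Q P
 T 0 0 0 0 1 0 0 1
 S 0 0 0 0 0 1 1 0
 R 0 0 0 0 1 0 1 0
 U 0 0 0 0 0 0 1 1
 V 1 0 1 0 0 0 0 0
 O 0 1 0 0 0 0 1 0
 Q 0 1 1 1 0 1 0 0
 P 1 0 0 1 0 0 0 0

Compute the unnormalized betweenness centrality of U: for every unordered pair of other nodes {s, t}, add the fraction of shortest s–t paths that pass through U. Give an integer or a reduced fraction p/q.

Pairs whose geodesics pass through U — T–S: 1/2; T–O: 1/2; T–Q: 1/2; S–P: 1; R–P: 1/2; O–P: 1; Q–P: 1.
All other pairs contribute 0.
Summing the contributions gives betweenness(U) = 5.

5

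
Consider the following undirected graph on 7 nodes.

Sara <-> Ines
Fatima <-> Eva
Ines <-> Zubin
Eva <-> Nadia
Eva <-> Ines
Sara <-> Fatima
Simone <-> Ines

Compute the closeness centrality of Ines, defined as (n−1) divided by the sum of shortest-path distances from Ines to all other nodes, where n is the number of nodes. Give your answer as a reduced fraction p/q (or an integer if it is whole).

3/4

Distances from Ines: Eva:1, Fatima:2, Nadia:2, Sara:1, Simone:1, Zubin:1. Sum = 8.
n = 7, so closeness = 6/8 = 3/4.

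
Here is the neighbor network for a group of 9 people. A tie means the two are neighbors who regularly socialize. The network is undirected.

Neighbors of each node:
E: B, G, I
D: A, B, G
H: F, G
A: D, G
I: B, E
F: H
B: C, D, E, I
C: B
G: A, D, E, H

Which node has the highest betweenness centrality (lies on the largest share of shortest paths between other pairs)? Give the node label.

G

Unnormalized betweenness of each node: A:0, B:9, C:0, D:11/2, E:13/2, F:0, G:14, H:7, I:0.
G has the largest value, 14, making it the main broker — the node through which the most shortest paths run.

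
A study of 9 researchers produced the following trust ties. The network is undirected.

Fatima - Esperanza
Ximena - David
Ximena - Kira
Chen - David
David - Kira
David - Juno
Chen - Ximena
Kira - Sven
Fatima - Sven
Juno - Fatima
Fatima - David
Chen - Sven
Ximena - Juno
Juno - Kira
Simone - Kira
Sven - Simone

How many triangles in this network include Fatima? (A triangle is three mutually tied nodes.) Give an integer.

Fatima's neighbors: David, Esperanza, Juno, and Sven.
Neighbor pairs that are themselves tied: Fatima–David–Juno. Each forms one triangle with Fatima, for 1 in total.

1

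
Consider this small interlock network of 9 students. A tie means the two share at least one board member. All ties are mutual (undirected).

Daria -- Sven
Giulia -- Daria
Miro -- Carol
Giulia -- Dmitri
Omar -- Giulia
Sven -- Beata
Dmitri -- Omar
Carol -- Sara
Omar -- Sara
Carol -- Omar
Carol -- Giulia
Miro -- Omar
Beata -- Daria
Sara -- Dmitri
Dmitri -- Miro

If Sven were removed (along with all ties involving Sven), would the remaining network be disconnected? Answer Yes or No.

Even without Sven, every remaining node can still reach every other (the residual graph is connected), so Sven is not a cut vertex.

No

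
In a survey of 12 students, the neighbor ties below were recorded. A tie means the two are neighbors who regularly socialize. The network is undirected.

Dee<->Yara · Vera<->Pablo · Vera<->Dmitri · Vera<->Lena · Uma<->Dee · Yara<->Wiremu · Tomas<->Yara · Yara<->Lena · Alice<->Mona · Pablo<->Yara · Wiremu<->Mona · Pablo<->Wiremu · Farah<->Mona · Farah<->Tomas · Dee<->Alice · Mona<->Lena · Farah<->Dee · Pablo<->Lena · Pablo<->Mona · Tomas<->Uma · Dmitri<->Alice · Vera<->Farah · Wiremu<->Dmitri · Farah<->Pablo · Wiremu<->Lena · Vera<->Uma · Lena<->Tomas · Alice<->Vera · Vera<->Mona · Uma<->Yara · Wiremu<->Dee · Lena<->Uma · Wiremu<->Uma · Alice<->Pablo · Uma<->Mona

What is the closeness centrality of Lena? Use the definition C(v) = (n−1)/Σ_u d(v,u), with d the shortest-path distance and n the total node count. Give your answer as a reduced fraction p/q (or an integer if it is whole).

Distances from Lena: Alice:2, Dee:2, Dmitri:2, Farah:2, Mona:1, Pablo:1, Tomas:1, Uma:1, Vera:1, Wiremu:1, Yara:1. Sum = 15.
n = 12, so closeness = 11/15.

11/15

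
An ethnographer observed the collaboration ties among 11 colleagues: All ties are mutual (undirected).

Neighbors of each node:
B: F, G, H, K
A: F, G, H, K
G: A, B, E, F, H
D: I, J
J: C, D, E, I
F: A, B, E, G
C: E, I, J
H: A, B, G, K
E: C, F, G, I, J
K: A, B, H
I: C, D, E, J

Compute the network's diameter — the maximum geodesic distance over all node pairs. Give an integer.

5

Eccentricity of each node (its greatest distance to any other): A:4, B:4, C:4, D:5, E:3, F:3, G:3, H:4, I:4, J:4, K:5.
The maximum eccentricity is 5, realized for instance by the pair K–D via K – H – G – E – J – D. So the diameter is 5.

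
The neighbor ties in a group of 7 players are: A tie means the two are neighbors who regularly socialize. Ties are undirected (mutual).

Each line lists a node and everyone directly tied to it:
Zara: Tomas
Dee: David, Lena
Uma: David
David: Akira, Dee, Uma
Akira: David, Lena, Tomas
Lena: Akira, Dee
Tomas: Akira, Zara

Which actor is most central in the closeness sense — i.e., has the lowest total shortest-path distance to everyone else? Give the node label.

Farness (sum of distances to all others) for each node — Akira:9, David:10, Dee:13, Lena:12, Tomas:12, Uma:15, Zara:17.
The smallest farness is 9, for Akira, so Akira has the highest closeness.

Akira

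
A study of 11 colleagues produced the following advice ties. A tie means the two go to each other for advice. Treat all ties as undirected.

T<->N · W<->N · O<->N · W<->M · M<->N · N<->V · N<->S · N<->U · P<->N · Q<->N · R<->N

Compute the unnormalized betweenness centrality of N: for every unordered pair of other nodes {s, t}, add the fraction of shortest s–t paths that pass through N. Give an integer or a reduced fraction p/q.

Pairs whose geodesics pass through N — V–O: 1; V–W: 1; V–S: 1; V–P: 1; V–M: 1; V–Q: 1; V–T: 1; V–U: 1; V–R: 1; O–W: 1; O–S: 1; O–P: 1; O–M: 1; O–Q: 1 … (+30 more pairs).
All other pairs contribute 0.
Summing the contributions gives betweenness(N) = 44.

44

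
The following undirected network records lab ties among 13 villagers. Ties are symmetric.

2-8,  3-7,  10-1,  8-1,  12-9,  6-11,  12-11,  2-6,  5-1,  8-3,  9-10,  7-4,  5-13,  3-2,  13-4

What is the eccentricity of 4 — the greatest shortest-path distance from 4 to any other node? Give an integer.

Distances from 4: 1:3, 2:3, 3:2, 5:2, 6:4, 7:1, 8:3, 9:5, 10:4, 11:5, 12:6, 13:1.
The largest is 6 (to 12), so the eccentricity of 4 is 6.

6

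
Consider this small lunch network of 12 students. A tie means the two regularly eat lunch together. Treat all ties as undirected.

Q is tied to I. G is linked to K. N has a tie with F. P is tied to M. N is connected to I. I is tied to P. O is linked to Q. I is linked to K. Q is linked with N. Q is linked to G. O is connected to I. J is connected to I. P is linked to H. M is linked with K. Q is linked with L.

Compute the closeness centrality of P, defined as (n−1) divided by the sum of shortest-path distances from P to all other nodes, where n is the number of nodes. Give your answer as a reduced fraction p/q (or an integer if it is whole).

Distances from P: F:3, G:3, H:1, I:1, J:2, K:2, L:3, M:1, N:2, O:2, Q:2. Sum = 22.
n = 12, so closeness = 11/22 = 1/2.

1/2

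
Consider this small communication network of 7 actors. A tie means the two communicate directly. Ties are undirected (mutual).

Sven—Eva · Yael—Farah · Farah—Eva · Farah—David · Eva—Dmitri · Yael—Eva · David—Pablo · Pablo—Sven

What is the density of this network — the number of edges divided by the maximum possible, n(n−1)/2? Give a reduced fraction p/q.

There are 8 edges and 7 nodes, so the maximum possible is C(7,2) = 21.
Density = 8/21.

8/21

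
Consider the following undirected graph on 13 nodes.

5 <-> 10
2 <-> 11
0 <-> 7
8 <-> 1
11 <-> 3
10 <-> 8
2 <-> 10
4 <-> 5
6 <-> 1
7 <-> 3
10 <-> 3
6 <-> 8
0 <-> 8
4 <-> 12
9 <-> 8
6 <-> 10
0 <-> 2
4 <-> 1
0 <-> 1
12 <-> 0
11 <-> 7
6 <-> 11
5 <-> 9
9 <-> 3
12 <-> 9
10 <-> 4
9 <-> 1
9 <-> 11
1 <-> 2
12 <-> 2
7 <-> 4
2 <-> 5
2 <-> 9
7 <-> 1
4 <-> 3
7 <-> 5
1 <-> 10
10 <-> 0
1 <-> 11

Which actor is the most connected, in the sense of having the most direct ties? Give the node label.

1

Degrees — 0:6, 1:9, 2:7, 3:5, 4:6, 5:5, 6:4, 7:6, 8:5, 9:7, 10:8, 11:6, 12:4.
The maximum is 9, attained only by 1.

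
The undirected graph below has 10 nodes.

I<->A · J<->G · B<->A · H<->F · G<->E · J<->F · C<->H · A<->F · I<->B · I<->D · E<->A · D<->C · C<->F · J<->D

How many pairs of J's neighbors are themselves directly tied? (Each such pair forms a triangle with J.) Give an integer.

J's neighbors are D, F, and G, but none of them are tied to each other, so no triangle contains J.

0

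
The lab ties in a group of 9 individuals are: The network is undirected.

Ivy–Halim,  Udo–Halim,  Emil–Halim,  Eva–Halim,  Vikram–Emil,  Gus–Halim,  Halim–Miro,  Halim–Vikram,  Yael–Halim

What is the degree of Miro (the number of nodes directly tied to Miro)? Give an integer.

1

Miro is directly tied to Halim. That is 1 neighbor, so the degree of Miro is 1.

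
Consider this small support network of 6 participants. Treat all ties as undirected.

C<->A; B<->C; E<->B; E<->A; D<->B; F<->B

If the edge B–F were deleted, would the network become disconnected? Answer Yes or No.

Without the B–F edge there is no alternate route between B and F, so the network disconnects. It is a bridge.

Yes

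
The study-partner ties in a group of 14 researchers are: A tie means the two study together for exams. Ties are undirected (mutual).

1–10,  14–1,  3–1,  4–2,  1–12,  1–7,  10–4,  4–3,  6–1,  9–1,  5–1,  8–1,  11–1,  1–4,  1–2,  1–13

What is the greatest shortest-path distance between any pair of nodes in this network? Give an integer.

2

Eccentricity of each node (its greatest distance to any other): 1:1, 2:2, 3:2, 4:2, 5:2, 6:2, 7:2, 8:2, 9:2, 10:2, 11:2, 12:2, 13:2, 14:2.
The maximum eccentricity is 2, realized for instance by the pair 13–8 via 13 – 1 – 8. So the diameter is 2.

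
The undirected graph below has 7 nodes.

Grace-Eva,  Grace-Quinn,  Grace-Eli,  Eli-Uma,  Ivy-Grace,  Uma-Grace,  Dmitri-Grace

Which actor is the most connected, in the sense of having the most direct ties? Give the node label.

Degrees — Dmitri:1, Eli:2, Eva:1, Grace:6, Ivy:1, Quinn:1, Uma:2.
The maximum is 6, attained only by Grace.

Grace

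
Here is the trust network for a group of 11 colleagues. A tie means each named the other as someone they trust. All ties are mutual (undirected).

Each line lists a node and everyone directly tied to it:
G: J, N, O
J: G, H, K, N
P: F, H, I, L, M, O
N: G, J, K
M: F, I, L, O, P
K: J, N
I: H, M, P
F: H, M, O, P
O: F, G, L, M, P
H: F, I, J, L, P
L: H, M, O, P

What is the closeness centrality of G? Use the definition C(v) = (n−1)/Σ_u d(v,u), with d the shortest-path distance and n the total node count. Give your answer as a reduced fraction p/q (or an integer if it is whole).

5/9

Distances from G: F:2, H:2, I:3, J:1, K:2, L:2, M:2, N:1, O:1, P:2. Sum = 18.
n = 11, so closeness = 10/18 = 5/9.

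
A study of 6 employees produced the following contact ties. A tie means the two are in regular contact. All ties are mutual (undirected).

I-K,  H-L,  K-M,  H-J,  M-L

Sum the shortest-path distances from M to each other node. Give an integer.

9

Distances from M: H:2, I:2, J:3, K:1, L:1.
Sum = 2 + 2 + 3 + 1 + 1 = 9.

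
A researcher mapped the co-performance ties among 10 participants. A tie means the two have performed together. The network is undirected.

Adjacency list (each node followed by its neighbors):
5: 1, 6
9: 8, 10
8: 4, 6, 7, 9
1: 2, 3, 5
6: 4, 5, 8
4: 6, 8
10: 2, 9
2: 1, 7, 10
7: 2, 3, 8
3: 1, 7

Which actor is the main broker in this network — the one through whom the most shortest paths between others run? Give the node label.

8

Unnormalized betweenness of each node: 1:17/3, 2:37/6, 3:7/6, 4:0, 5:10/3, 6:14/3, 7:23/3, 8:37/3, 9:3, 10:2.
8 has the largest value, 37/3, making it the main broker — the node through which the most shortest paths run.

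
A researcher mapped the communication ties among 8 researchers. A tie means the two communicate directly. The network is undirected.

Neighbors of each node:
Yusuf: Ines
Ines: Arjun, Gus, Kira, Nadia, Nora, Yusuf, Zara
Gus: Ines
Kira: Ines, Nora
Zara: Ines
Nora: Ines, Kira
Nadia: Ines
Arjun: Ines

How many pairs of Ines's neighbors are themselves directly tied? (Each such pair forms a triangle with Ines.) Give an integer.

1

Ines's neighbors: Arjun, Gus, Kira, Nadia, Nora, Yusuf, and Zara.
Neighbor pairs that are themselves tied: Ines–Kira–Nora. Each forms one triangle with Ines, for 1 in total.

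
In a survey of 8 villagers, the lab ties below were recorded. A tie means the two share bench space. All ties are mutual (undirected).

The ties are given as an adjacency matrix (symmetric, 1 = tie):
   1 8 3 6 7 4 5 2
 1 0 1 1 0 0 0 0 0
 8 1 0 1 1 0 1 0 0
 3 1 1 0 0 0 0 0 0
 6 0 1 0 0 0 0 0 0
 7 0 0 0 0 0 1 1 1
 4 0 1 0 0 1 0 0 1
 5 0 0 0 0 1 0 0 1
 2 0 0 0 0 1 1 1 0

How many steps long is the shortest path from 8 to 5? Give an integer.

One shortest route is 8 – 4 – 7 – 5, which uses 3 edges, and at distance 2 from 8 we only reach {2, 7}, which does not include 5. So d(8,5) = 3.

3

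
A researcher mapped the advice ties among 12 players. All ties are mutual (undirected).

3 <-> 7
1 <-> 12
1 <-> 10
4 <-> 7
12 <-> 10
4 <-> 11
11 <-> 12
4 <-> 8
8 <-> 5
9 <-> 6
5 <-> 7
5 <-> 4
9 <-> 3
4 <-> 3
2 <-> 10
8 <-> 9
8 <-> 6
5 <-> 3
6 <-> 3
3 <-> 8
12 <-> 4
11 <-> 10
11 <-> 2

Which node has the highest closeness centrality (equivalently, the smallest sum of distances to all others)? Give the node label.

4

Farness (sum of distances to all others) for each node — 1:28, 2:28, 3:19, 4:16, 5:21, 6:27, 7:22, 8:20, 9:27, 10:26, 11:20, 12:20.
The smallest farness is 16, for 4, so 4 has the highest closeness.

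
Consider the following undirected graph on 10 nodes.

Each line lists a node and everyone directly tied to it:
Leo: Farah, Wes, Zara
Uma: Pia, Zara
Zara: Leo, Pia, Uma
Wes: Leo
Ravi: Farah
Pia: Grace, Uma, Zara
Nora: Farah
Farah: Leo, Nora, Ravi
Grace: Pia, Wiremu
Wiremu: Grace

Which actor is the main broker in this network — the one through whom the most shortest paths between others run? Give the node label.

Unnormalized betweenness of each node: Farah:15, Grace:8, Leo:23, Nora:0, Pia:14, Ravi:0, Uma:0, Wes:0, Wiremu:0, Zara:20.
Leo has the largest value, 23, making it the main broker — the node through which the most shortest paths run.

Leo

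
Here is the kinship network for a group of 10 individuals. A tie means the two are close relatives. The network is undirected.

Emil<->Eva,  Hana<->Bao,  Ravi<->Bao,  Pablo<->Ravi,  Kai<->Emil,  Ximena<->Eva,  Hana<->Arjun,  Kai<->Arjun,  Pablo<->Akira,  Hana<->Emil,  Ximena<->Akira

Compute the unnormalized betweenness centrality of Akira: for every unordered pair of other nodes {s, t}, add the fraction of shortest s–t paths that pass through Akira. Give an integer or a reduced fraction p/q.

29/6

Pairs whose geodesics pass through Akira — Emil–Pablo: 1/2; Eva–Pablo: 1; Eva–Ravi: 1/2; Ximena–Pablo: 1; Ximena–Ravi: 1; Ximena–Bao: 1/2; Pablo–Kai: 1/3.
All other pairs contribute 0.
Summing the contributions gives betweenness(Akira) = 29/6.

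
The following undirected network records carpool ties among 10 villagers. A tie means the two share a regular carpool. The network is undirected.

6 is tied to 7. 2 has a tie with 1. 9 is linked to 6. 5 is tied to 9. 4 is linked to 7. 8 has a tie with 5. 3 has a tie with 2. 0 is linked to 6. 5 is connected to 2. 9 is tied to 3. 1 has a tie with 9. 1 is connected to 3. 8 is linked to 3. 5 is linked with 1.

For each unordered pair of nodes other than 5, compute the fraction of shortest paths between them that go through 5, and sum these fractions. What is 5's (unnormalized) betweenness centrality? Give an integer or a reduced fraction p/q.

Pairs whose geodesics pass through 5 — 0–2: 1/3; 0–8: 1/2; 7–2: 1/3; 7–8: 1/2; 6–2: 1/3; 6–8: 1/2; 4–2: 1/3; 4–8: 1/2; 2–8: 1/2; 2–9: 1/3; 8–9: 1/2; 8–1: 1/2.
All other pairs contribute 0.
Summing the contributions gives betweenness(5) = 31/6.

31/6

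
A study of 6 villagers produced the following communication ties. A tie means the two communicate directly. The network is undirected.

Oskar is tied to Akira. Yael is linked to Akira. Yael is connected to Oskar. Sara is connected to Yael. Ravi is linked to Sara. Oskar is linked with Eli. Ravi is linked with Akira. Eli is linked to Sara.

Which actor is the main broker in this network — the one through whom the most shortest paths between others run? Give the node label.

Sara

Unnormalized betweenness of each node: Akira:3/2, Eli:1/2, Oskar:3/2, Ravi:1/2, Sara:2, Yael:1.
Sara has the largest value, 2, making it the main broker — the node through which the most shortest paths run.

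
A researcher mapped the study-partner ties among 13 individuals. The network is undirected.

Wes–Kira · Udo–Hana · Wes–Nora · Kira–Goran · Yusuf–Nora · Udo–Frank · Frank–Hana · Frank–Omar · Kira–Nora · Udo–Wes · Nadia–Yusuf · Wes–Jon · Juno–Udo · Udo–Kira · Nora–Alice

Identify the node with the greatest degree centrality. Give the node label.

Degrees — Alice:1, Frank:3, Goran:1, Hana:2, Jon:1, Juno:1, Kira:4, Nadia:1, Nora:4, Omar:1, Udo:5, Wes:4, Yusuf:2.
The maximum is 5, attained only by Udo.

Udo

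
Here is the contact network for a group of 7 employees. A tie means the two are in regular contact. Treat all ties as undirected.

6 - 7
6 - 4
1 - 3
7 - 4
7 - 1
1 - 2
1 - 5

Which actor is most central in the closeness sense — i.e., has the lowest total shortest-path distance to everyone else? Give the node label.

Farness (sum of distances to all others) for each node — 1:8, 2:13, 3:13, 4:13, 5:13, 6:13, 7:9.
The smallest farness is 8, for 1, so 1 has the highest closeness.

1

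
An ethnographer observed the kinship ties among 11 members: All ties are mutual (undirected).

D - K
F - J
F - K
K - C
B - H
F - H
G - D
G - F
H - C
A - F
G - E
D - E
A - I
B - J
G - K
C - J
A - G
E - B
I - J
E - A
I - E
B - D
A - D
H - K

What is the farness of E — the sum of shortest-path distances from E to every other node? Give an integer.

Distances from E: A:1, B:1, C:3, D:1, F:2, G:1, H:2, I:1, J:2, K:2.
Sum = 1 + 1 + 3 + 1 + 2 + 1 + 2 + 1 + 2 + 2 = 16.

16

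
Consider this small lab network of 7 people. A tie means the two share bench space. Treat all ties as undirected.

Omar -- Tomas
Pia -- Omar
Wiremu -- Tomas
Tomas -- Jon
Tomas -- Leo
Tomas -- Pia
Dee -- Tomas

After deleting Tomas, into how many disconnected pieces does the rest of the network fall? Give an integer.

Without Tomas, the remaining ties split the others into: {Jon}; {Dee}; {Leo}; {Omar, Pia}; {Wiremu}.
That's 5 separate components.

5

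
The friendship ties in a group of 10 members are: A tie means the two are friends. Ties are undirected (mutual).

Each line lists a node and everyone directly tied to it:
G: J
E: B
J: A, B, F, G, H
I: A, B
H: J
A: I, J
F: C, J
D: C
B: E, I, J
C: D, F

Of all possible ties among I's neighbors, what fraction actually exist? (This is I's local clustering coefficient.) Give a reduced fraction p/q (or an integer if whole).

0

I's neighbors: A and B (k = 2).
Possible neighbor pairs: C(2,2) = 1. Edges among them: none → e = 0.
Clustering(I) = 0/1.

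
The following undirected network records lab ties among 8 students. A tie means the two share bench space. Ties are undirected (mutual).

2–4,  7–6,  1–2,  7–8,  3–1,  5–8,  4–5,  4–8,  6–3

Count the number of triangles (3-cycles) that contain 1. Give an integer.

1's neighbors are 2 and 3, but none of them are tied to each other, so no triangle contains 1.

0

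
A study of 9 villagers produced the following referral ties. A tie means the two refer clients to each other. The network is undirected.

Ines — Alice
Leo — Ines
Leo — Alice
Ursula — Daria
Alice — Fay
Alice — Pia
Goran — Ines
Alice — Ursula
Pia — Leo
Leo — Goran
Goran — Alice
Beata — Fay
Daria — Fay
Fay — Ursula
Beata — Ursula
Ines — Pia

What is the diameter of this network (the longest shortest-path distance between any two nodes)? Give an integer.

3

Eccentricity of each node (its greatest distance to any other): Alice:2, Beata:3, Daria:3, Fay:2, Goran:3, Ines:3, Leo:3, Pia:3, Ursula:2.
The maximum eccentricity is 3, realized for instance by the pair Daria–Goran via Daria – Fay – Alice – Goran. So the diameter is 3.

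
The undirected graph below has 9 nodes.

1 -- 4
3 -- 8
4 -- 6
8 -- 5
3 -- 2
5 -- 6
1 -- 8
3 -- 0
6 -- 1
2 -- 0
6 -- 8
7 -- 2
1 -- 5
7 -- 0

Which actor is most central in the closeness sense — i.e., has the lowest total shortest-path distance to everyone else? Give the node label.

8

Farness (sum of distances to all others) for each node — 0:18, 1:16, 2:18, 3:14, 4:22, 5:17, 6:16, 7:24, 8:13.
The smallest farness is 13, for 8, so 8 has the highest closeness.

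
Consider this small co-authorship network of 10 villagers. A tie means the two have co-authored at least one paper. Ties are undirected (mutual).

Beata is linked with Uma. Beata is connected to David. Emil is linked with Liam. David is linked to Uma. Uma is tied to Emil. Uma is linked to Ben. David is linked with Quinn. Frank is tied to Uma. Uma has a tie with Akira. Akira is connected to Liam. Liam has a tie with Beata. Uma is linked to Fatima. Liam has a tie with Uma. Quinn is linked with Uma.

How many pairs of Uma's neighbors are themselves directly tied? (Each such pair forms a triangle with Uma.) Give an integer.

5

Uma's neighbors: Akira, Beata, Ben, David, Emil, Fatima, Frank, Liam, and Quinn.
Neighbor pairs that are themselves tied: Uma–Akira–Liam; Uma–Beata–David; Uma–Beata–Liam; Uma–David–Quinn; Uma–Emil–Liam. Each forms one triangle with Uma, for 5 in total.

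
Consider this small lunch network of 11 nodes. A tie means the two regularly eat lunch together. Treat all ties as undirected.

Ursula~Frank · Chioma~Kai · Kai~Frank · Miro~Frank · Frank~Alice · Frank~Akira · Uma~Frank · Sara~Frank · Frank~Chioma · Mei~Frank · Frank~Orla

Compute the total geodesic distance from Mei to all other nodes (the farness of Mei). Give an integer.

Distances from Mei: Akira:2, Alice:2, Chioma:2, Frank:1, Kai:2, Miro:2, Orla:2, Sara:2, Uma:2, Ursula:2.
Sum = 2 + 2 + 2 + 1 + 2 + 2 + 2 + 2 + 2 + 2 = 19.

19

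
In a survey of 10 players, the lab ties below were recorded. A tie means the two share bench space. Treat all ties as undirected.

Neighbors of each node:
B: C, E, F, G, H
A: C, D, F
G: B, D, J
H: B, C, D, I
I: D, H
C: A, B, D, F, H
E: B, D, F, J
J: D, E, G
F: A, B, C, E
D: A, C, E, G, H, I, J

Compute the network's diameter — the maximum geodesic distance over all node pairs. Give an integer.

3

Eccentricity of each node (its greatest distance to any other): A:2, B:2, C:2, D:2, E:2, F:3, G:2, H:2, I:3, J:2.
The maximum eccentricity is 3, realized for instance by the pair I–F via I – D – A – F. So the diameter is 3.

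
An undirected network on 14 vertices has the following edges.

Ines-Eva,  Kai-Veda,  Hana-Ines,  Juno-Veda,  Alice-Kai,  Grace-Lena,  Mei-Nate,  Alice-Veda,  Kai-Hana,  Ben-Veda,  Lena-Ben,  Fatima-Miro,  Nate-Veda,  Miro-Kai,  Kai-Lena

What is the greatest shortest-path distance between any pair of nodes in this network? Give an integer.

Eccentricity of each node (its greatest distance to any other): Alice:4, Ben:5, Eva:6, Fatima:5, Grace:5, Hana:4, Ines:5, Juno:5, Kai:3, Lena:4, Mei:6, Miro:4, Nate:5, Veda:4.
The maximum eccentricity is 6, realized for instance by the pair Eva–Mei via Eva – Ines – Hana – Kai – Veda – Nate – Mei. So the diameter is 6.

6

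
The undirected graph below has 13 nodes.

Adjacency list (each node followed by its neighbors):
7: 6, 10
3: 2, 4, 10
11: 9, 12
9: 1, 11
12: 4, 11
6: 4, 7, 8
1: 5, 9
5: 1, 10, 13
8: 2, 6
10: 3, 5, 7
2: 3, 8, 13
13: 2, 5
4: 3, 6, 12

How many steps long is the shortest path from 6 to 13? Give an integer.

3

One shortest route is 6 – 8 – 2 – 13, which uses 3 edges, and at distance 2 from 6 we only reach {2, 3, 10, 12}, which does not include 13. So d(6,13) = 3.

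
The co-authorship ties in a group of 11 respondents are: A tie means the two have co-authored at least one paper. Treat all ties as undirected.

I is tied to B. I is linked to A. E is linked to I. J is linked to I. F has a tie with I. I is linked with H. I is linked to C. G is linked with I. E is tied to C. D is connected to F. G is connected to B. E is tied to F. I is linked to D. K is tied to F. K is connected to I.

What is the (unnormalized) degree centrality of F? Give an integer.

4

F is directly tied to D, E, I, and K. That is 4 neighbors, so the degree of F is 4.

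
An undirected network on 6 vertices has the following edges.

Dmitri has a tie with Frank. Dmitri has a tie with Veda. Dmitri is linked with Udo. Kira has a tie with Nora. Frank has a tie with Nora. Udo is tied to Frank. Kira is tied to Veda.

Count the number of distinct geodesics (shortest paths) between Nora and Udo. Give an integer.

1

The shortest distance is 2, and the only length-2 path is Nora–Frank–Udo. So there is exactly 1 shortest path.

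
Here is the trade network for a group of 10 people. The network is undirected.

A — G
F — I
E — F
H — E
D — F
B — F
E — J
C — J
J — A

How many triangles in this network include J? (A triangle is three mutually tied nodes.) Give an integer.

0

J's neighbors are A, C, and E, but none of them are tied to each other, so no triangle contains J.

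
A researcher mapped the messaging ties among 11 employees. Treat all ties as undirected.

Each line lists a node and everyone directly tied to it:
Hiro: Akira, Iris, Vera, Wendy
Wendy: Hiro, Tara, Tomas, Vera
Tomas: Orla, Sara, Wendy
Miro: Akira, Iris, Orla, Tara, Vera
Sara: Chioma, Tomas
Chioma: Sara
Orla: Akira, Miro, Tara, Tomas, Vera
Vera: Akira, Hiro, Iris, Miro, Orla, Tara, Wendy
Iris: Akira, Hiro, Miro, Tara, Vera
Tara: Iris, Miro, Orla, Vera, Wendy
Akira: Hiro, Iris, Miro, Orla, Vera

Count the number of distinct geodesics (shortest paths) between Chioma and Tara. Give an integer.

The shortest distance is 4. The length-4 paths are: Chioma–Sara–Tomas–Wendy–Tara; Chioma–Sara–Tomas–Orla–Tara.
That gives 2 distinct shortest paths.

2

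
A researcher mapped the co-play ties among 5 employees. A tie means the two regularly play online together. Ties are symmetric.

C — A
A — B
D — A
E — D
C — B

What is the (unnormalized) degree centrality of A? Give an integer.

3

A is directly tied to B, C, and D. That is 3 neighbors, so the degree of A is 3.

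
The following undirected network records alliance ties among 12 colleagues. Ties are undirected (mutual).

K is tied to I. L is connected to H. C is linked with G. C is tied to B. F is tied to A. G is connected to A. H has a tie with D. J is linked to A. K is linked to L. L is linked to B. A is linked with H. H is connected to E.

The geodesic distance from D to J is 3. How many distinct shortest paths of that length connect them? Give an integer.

1

The shortest distance is 3, and the only length-3 path is D–H–A–J. So there is exactly 1 shortest path.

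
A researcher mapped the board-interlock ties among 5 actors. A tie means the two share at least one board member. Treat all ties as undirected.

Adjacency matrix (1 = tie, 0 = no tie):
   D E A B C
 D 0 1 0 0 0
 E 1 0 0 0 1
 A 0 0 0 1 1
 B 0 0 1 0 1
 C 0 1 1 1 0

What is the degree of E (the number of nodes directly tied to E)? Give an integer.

E is directly tied to C and D. That is 2 neighbors, so the degree of E is 2.

2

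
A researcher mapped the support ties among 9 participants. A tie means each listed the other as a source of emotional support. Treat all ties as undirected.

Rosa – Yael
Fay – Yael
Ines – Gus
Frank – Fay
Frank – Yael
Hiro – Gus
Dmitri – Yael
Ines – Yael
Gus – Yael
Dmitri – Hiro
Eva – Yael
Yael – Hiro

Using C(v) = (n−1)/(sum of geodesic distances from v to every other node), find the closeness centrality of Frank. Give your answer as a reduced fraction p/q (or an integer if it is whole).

Distances from Frank: Dmitri:2, Eva:2, Fay:1, Gus:2, Hiro:2, Ines:2, Rosa:2, Yael:1. Sum = 14.
n = 9, so closeness = 8/14 = 4/7.

4/7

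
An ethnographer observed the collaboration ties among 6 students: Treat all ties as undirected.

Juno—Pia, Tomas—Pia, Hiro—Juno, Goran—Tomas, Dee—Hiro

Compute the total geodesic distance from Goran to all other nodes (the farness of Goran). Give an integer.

15

Distances from Goran: Dee:5, Hiro:4, Juno:3, Pia:2, Tomas:1.
Sum = 5 + 4 + 3 + 2 + 1 = 15.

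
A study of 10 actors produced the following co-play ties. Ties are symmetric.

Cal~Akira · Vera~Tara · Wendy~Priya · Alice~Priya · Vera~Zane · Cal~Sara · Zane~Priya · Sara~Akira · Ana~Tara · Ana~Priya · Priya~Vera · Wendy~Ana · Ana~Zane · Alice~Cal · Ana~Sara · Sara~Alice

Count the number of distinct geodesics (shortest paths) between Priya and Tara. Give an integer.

The shortest distance is 2. The length-2 paths are: Priya–Ana–Tara; Priya–Vera–Tara.
That gives 2 distinct shortest paths.

2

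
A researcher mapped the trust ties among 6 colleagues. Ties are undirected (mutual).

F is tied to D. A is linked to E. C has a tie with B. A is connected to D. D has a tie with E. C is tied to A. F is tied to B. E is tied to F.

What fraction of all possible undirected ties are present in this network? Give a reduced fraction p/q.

8/15

There are 8 edges and 6 nodes, so the maximum possible is C(6,2) = 15.
Density = 8/15.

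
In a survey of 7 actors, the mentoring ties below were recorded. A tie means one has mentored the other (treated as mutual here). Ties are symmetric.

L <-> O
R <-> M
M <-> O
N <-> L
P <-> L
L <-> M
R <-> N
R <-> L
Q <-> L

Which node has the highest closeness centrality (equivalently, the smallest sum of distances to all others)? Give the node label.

Farness (sum of distances to all others) for each node — L:6, M:9, N:10, O:10, P:11, Q:11, R:9.
The smallest farness is 6, for L, so L has the highest closeness.

L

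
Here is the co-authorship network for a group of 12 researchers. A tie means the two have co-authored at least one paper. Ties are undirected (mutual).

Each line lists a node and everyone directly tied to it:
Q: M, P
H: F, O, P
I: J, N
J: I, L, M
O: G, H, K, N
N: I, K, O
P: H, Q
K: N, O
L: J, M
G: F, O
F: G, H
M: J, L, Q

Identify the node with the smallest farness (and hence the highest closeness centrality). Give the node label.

O

Farness (sum of distances to all others) for each node — F:33, G:32, H:25, I:27, J:29, K:29, L:34, M:30, N:25, O:24, P:27, Q:29.
The smallest farness is 24, for O, so O has the highest closeness.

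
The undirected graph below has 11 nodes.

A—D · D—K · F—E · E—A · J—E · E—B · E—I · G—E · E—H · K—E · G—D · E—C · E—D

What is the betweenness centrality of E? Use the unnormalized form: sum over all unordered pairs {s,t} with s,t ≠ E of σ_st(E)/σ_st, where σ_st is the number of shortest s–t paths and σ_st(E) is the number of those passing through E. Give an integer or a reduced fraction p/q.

Pairs whose geodesics pass through E — H–J: 1; H–F: 1; H–I: 1; H–A: 1; H–G: 1; H–B: 1; H–D: 1; H–C: 1; H–K: 1; J–F: 1; J–I: 1; J–A: 1; J–G: 1; J–B: 1 … (+28 more pairs).
All other pairs contribute 0.
Summing the contributions gives betweenness(E) = 81/2.

81/2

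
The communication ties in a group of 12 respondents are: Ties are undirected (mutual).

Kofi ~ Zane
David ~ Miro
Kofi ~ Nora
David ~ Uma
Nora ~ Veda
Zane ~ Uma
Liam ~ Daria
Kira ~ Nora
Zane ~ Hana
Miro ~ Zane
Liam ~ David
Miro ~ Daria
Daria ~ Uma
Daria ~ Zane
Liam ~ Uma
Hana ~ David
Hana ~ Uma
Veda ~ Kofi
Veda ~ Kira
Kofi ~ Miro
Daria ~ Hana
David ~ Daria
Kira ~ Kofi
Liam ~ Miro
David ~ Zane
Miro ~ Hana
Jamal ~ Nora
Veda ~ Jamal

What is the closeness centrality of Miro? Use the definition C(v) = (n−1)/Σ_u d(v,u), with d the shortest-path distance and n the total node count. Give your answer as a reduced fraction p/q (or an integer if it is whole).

11/17

Distances from Miro: Daria:1, David:1, Hana:1, Jamal:3, Kira:2, Kofi:1, Liam:1, Nora:2, Uma:2, Veda:2, Zane:1. Sum = 17.
n = 12, so closeness = 11/17.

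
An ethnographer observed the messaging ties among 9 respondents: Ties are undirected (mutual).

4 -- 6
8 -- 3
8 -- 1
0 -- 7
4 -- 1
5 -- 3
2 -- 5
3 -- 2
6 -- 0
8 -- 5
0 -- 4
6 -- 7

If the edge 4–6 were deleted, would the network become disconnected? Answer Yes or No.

Even without that edge, 4 still reaches 6 via 4 – 0 – 6, so the network stays connected. Not a bridge.

No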